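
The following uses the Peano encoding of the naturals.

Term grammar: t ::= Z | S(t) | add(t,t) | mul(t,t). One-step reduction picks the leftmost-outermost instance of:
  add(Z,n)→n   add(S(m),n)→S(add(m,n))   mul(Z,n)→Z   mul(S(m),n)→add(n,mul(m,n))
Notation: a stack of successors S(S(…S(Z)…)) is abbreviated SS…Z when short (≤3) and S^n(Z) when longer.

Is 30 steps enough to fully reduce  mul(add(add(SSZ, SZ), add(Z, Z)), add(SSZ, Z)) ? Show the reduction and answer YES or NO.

  start: mul(add(add(SSZ, SZ), add(Z, Z)), add(SSZ, Z))
  →1  mul(add(S(add(SZ, SZ)), add(Z, Z)), add(SSZ, Z))
  →2  mul(S(add(add(SZ, SZ), add(Z, Z))), add(SSZ, Z))
  →3  add(add(SSZ, Z), mul(add(add(SZ, SZ), add(Z, Z)), add(SSZ, Z)))
  →4  add(S(add(SZ, Z)), mul(add(add(SZ, SZ), add(Z, Z)), add(SSZ, Z)))
  →5  S(add(add(SZ, Z), mul(add(add(SZ, SZ), add(Z, Z)), add(SSZ, Z))))
  →6  S(add(S(add(Z, Z)), mul(add(add(SZ, SZ), add(Z, Z)), add(SSZ, Z))))
  →7  S(S(add(add(Z, Z), mul(add(add(SZ, SZ), add(Z, Z)), add(SSZ, Z)))))
  →8  S(S(add(Z, mul(add(add(SZ, SZ), add(Z, Z)), add(SSZ, Z)))))
  →9  S(S(mul(add(add(SZ, SZ), add(Z, Z)), add(SSZ, Z))))
  →10  S(S(mul(add(S(add(Z, SZ)), add(Z, Z)), add(SSZ, Z))))
  →11  S(S(mul(S(add(add(Z, SZ), add(Z, Z))), add(SSZ, Z))))
  →12  S(S(add(add(SSZ, Z), mul(add(add(Z, SZ), add(Z, Z)), add(SSZ, Z)))))
  →13  S(S(add(S(add(SZ, Z)), mul(add(add(Z, SZ), add(Z, Z)), add(SSZ, Z)))))
  →14  S(S(S(add(add(SZ, Z), mul(add(add(Z, SZ), add(Z, Z)), add(SSZ, Z))))))
  →15  S(S(S(add(S(add(Z, Z)), mul(add(add(Z, SZ), add(Z, Z)), add(SSZ, Z))))))
  →16  S(S(S(S(add(add(Z, Z), mul(add(add(Z, SZ), add(Z, Z)), add(SSZ, Z)))))))
  →17  S(S(S(S(add(Z, mul(add(add(Z, SZ), add(Z, Z)), add(SSZ, Z)))))))
  →18  S(S(S(S(mul(add(add(Z, SZ), add(Z, Z)), add(SSZ, Z))))))
  →19  S(S(S(S(mul(add(SZ, add(Z, Z)), add(SSZ, Z))))))
  →20  S(S(S(S(mul(S(add(Z, add(Z, Z))), add(SSZ, Z))))))
  →21  S(S(S(S(add(add(SSZ, Z), mul(add(Z, add(Z, Z)), add(SSZ, Z)))))))
  →22  S(S(S(S(add(S(add(SZ, Z)), mul(add(Z, add(Z, Z)), add(SSZ, Z)))))))
  →23  S(S(S(S(S(add(add(SZ, Z), mul(add(Z, add(Z, Z)), add(SSZ, Z))))))))
  →24  S(S(S(S(S(add(S(add(Z, Z)), mul(add(Z, add(Z, Z)), add(SSZ, Z))))))))
  →25  S(S(S(S(S(S(add(add(Z, Z), mul(add(Z, add(Z, Z)), add(SSZ, Z)))))))))
  →26  S(S(S(S(S(S(add(Z, mul(add(Z, add(Z, Z)), add(SSZ, Z)))))))))
  →27  S(S(S(S(S(S(mul(add(Z, add(Z, Z)), add(SSZ, Z))))))))
  →28  S(S(S(S(S(S(mul(add(Z, Z), add(SSZ, Z))))))))
  →29  S(S(S(S(S(S(mul(Z, add(SSZ, Z))))))))
  →30  S^6(Z)

Answer: YES — reaches normal form S^6(Z) in 30 ≤ 30 steps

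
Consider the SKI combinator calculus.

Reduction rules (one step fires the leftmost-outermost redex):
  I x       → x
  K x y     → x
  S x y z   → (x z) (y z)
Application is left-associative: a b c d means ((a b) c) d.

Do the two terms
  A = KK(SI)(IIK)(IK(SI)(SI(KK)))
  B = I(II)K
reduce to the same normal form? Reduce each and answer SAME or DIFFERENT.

Answer: SAME — A ⇓ K, B ⇓ K

Working:
Term A:
  start: KK(SI)(IIK)(IK(SI)(SI(KK)))
  →1  K(IIK)(IK(SI)(SI(KK)))
  →2  IIK
  →3  IK
  →4  K

Term B:
  start: I(II)K
  →1  IIK
  →2  IK
  →3  K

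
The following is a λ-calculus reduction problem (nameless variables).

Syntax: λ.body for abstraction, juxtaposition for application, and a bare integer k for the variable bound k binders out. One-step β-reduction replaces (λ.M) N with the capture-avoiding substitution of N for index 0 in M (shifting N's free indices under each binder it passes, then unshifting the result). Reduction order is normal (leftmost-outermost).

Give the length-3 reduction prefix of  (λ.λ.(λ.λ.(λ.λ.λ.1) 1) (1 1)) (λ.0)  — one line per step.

  start: (λ.λ.(λ.λ.(λ.λ.λ.1) 1) (1 1)) (λ.0)
  →1  λ.(λ.λ.(λ.λ.λ.1) 1) ((λ.0) (λ.0))
  →2  λ.λ.(λ.λ.λ.1) ((λ.0) (λ.0))
  →3  λ.λ.λ.λ.1

Answer: after 3 steps: λ.λ.λ.λ.1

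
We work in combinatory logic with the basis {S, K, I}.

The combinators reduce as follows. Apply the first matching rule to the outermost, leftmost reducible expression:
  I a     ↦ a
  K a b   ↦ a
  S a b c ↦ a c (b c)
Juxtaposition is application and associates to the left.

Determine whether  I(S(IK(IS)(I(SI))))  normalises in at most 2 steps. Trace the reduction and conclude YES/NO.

  start: I(S(IK(IS)(I(SI))))
  step 1: S(IK(IS)(I(SI)))
  step 2: S(K(IS)(I(SI)))

Answer: NO — after 2 steps the term is S(K(IS)(I(SI))), not yet normal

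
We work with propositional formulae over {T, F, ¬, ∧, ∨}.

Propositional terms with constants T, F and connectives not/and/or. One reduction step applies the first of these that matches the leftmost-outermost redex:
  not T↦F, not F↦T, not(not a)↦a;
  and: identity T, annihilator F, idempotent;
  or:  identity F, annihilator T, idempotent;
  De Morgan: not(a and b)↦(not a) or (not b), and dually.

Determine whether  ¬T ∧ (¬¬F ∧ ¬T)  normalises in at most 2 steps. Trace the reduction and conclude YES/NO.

Answer: YES — reaches normal form F in 2 ≤ 2 steps

Reduction:
  start: ¬T ∧ (¬¬F ∧ ¬T)
  [1] F ∧ (¬¬F ∧ ¬T)
  [2] F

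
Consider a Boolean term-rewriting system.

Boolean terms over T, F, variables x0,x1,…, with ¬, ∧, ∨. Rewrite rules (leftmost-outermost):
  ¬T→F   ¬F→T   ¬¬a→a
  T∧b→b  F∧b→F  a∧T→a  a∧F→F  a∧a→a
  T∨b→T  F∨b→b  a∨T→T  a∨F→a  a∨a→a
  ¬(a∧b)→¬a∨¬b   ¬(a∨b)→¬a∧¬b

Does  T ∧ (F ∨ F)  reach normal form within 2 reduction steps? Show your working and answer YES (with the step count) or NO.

  start: T ∧ (F ∨ F)
  →1  F ∨ F
  →2  F

Answer: YES — reaches normal form F in 2 ≤ 2 steps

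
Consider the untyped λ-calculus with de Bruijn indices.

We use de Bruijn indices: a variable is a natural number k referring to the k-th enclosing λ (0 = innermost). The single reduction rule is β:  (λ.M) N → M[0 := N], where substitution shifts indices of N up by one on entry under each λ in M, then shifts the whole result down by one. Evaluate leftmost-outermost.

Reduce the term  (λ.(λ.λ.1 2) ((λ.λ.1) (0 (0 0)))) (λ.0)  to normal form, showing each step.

  start: (λ.(λ.λ.1 2) ((λ.λ.1) (0 (0 0)))) (λ.0)
  [1] (λ.λ.1 (λ.0)) ((λ.λ.1) ((λ.0) ((λ.0) (λ.0))))
  [2] λ.(λ.λ.1) ((λ.0) ((λ.0) (λ.0))) (λ.0)
  [3] λ.(λ.(λ.0) ((λ.0) (λ.0))) (λ.0)
  [4] λ.(λ.0) ((λ.0) (λ.0))
  [5] λ.(λ.0) (λ.0)
  [6] λ.λ.0

Answer: normal form = λ.λ.0  (in 6 steps)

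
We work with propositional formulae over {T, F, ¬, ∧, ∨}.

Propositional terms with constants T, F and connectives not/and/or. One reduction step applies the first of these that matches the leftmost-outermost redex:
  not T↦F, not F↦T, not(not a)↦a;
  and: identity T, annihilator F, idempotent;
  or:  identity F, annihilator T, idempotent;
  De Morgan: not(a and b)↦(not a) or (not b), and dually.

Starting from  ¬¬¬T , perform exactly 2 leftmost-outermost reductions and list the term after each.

Answer: after 2 steps: F

Working:
  start: ¬¬¬T
  step 1: ¬T
  step 2: F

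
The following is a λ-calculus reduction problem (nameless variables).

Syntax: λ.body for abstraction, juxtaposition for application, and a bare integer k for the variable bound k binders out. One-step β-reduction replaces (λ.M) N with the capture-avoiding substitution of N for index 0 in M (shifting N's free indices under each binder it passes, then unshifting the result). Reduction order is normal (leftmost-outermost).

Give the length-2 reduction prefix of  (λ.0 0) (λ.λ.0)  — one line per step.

  start: (λ.0 0) (λ.λ.0)
  →1  (λ.λ.0) (λ.λ.0)
  →2  λ.0

Answer: after 2 steps: λ.0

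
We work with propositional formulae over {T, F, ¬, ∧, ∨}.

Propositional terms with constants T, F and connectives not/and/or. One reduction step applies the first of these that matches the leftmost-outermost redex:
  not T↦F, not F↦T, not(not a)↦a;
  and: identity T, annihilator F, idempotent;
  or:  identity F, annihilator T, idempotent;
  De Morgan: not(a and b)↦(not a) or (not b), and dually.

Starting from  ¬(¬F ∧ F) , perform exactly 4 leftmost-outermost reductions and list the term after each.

Answer: after 4 steps: T

Working:
  start: ¬(¬F ∧ F)
  →1  ¬¬F ∨ ¬F
  →2  F ∨ ¬F
  →3  ¬F
  →4  T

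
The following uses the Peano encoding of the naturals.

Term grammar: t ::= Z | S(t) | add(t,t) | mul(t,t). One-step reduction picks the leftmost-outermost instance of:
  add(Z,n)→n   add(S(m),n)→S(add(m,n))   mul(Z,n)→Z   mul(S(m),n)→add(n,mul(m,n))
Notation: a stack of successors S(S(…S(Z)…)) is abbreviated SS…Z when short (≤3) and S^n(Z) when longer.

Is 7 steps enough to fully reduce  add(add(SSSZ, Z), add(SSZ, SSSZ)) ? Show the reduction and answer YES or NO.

Answer: NO — after 7 steps the term is S(S(S(add(Z, add(SSZ, SSSZ))))), not yet normal

Derivation:
  start: add(add(SSSZ, Z), add(SSZ, SSSZ))
  [1] add(S(add(SSZ, Z)), add(SSZ, SSSZ))
  [2] S(add(add(SSZ, Z), add(SSZ, SSSZ)))
  [3] S(add(S(add(SZ, Z)), add(SSZ, SSSZ)))
  [4] S(S(add(add(SZ, Z), add(SSZ, SSSZ))))
  [5] S(S(add(S(add(Z, Z)), add(SSZ, SSSZ))))
  [6] S(S(S(add(add(Z, Z), add(SSZ, SSSZ)))))
  [7] S(S(S(add(Z, add(SSZ, SSSZ)))))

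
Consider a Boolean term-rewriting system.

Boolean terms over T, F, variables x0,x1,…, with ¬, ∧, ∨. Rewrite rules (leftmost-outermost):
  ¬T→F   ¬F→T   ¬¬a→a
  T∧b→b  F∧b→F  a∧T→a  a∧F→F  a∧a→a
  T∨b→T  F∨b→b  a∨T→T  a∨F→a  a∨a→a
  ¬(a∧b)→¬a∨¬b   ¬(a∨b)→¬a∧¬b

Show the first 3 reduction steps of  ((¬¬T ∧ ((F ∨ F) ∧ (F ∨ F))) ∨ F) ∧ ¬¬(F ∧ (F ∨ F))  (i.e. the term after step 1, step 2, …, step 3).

Answer: after 3 steps: ((F ∨ F) ∧ (F ∨ F)) ∧ ¬¬(F ∧ (F ∨ F))

Derivation:
  start: ((¬¬T ∧ ((F ∨ F) ∧ (F ∨ F))) ∨ F) ∧ ¬¬(F ∧ (F ∨ F))
  →1  (¬¬T ∧ ((F ∨ F) ∧ (F ∨ F))) ∧ ¬¬(F ∧ (F ∨ F))
  →2  (T ∧ ((F ∨ F) ∧ (F ∨ F))) ∧ ¬¬(F ∧ (F ∨ F))
  →3  ((F ∨ F) ∧ (F ∨ F)) ∧ ¬¬(F ∧ (F ∨ F))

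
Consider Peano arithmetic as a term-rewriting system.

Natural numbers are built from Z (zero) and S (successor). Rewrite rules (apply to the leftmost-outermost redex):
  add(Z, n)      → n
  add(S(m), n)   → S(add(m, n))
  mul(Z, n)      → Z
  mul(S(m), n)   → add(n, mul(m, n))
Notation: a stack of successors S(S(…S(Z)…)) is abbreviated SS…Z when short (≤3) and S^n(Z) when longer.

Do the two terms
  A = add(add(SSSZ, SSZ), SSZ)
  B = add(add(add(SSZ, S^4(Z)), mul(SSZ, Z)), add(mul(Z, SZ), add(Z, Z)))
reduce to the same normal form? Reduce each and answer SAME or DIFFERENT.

Answer: DIFFERENT — A ⇓ S^7(Z), B ⇓ S^6(Z)

Working:
Term A:
  start: add(add(SSSZ, SSZ), SSZ)
  step 1: add(S(add(SSZ, SSZ)), SSZ)
  step 2: S(add(add(SSZ, SSZ), SSZ))
  step 3: S(add(S(add(SZ, SSZ)), SSZ))
  step 4: S(S(add(add(SZ, SSZ), SSZ)))
  step 5: S(S(add(S(add(Z, SSZ)), SSZ)))
  step 6: S(S(S(add(add(Z, SSZ), SSZ))))
  step 7: S(S(S(add(SSZ, SSZ))))
  step 8: S(S(S(S(add(SZ, SSZ)))))
  step 9: S(S(S(S(S(add(Z, SSZ))))))
  step 10: S^7(Z)

Term B:
  start: add(add(add(SSZ, S^4(Z)), mul(SSZ, Z)), add(mul(Z, SZ), add(Z, Z)))
  step 1: add(add(S(add(SZ, S^4(Z))), mul(SSZ, Z)), add(mul(Z, SZ), add(Z, Z)))
  step 2: add(S(add(add(SZ, S^4(Z)), mul(SSZ, Z))), add(mul(Z, SZ), add(Z, Z)))
  step 3: S(add(add(add(SZ, S^4(Z)), mul(SSZ, Z)), add(mul(Z, SZ), add(Z, Z))))
  step 4: S(add(add(S(add(Z, S^4(Z))), mul(SSZ, Z)), add(mul(Z, SZ), add(Z, Z))))
  step 5: S(add(S(add(add(Z, S^4(Z)), mul(SSZ, Z))), add(mul(Z, SZ), add(Z, Z))))
  step 6: S(S(add(add(add(Z, S^4(Z)), mul(SSZ, Z)), add(mul(Z, SZ), add(Z, Z)))))
  step 7: S(S(add(add(S^4(Z), mul(SSZ, Z)), add(mul(Z, SZ), add(Z, Z)))))
  step 8: S(S(add(S(add(SSSZ, mul(SSZ, Z))), add(mul(Z, SZ), add(Z, Z)))))
  step 9: S(S(S(add(add(SSSZ, mul(SSZ, Z)), add(mul(Z, SZ), add(Z, Z))))))
  step 10: S(S(S(add(S(add(SSZ, mul(SSZ, Z))), add(mul(Z, SZ), add(Z, Z))))))
  step 11: S(S(S(S(add(add(SSZ, mul(SSZ, Z)), add(mul(Z, SZ), add(Z, Z)))))))
  step 12: S(S(S(S(add(S(add(SZ, mul(SSZ, Z))), add(mul(Z, SZ), add(Z, Z)))))))
  step 13: S(S(S(S(S(add(add(SZ, mul(SSZ, Z)), add(mul(Z, SZ), add(Z, Z))))))))
  step 14: S(S(S(S(S(add(S(add(Z, mul(SSZ, Z))), add(mul(Z, SZ), add(Z, Z))))))))
  step 15: S(S(S(S(S(S(add(add(Z, mul(SSZ, Z)), add(mul(Z, SZ), add(Z, Z)))))))))
  step 16: S(S(S(S(S(S(add(mul(SSZ, Z), add(mul(Z, SZ), add(Z, Z)))))))))
  step 17: S(S(S(S(S(S(add(add(Z, mul(SZ, Z)), add(mul(Z, SZ), add(Z, Z)))))))))
  step 18: S(S(S(S(S(S(add(mul(SZ, Z), add(mul(Z, SZ), add(Z, Z)))))))))
  step 19: S(S(S(S(S(S(add(add(Z, mul(Z, Z)), add(mul(Z, SZ), add(Z, Z)))))))))
  step 20: S(S(S(S(S(S(add(mul(Z, Z), add(mul(Z, SZ), add(Z, Z)))))))))
  step 21: S(S(S(S(S(S(add(Z, add(mul(Z, SZ), add(Z, Z)))))))))
  step 22: S(S(S(S(S(S(add(mul(Z, SZ), add(Z, Z))))))))
  step 23: S(S(S(S(S(S(add(Z, add(Z, Z))))))))
  step 24: S(S(S(S(S(S(add(Z, Z)))))))
  step 25: S^6(Z)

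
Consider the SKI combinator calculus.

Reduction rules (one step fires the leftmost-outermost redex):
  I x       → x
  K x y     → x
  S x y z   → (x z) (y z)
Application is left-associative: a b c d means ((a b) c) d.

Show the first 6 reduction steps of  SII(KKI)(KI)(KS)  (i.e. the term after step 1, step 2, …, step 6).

  start: SII(KKI)(KI)(KS)
  →1  I(KKI)(I(KKI))(KI)(KS)
  →2  KKI(I(KKI))(KI)(KS)
  →3  K(I(KKI))(KI)(KS)
  →4  I(KKI)(KS)
  →5  KKI(KS)
  →6  K(KS)

Answer: after 6 steps: K(KS)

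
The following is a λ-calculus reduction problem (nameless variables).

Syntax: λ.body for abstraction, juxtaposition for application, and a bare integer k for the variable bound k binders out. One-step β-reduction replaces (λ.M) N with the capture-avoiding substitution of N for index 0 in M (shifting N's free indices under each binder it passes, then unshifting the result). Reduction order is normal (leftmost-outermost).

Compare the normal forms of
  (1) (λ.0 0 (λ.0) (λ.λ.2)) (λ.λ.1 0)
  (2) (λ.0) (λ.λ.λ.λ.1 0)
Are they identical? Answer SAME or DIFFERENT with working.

Term A:
  start: (λ.0 0 (λ.0) (λ.λ.2)) (λ.λ.1 0)
  →1  (λ.λ.1 0) (λ.λ.1 0) (λ.0) (λ.λ.λ.λ.1 0)
  →2  (λ.(λ.λ.1 0) 0) (λ.0) (λ.λ.λ.λ.1 0)
  →3  (λ.λ.1 0) (λ.0) (λ.λ.λ.λ.1 0)
  →4  (λ.(λ.0) 0) (λ.λ.λ.λ.1 0)
  →5  (λ.0) (λ.λ.λ.λ.1 0)
  →6  λ.λ.λ.λ.1 0

Term B:
  start: (λ.0) (λ.λ.λ.λ.1 0)
  →1  λ.λ.λ.λ.1 0

Answer: SAME — A ⇓ λ.λ.λ.λ.1 0, B ⇓ λ.λ.λ.λ.1 0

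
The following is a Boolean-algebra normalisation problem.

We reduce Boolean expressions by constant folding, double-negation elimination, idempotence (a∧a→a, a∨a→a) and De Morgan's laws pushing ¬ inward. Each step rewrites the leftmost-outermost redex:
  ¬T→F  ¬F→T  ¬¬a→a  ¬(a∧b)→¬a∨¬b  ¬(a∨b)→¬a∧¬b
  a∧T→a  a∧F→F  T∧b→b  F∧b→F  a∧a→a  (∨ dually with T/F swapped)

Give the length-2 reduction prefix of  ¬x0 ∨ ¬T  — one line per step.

  start: ¬x0 ∨ ¬T
  →1  ¬x0 ∨ F
  →2  ¬x0

Answer: after 2 steps: ¬x0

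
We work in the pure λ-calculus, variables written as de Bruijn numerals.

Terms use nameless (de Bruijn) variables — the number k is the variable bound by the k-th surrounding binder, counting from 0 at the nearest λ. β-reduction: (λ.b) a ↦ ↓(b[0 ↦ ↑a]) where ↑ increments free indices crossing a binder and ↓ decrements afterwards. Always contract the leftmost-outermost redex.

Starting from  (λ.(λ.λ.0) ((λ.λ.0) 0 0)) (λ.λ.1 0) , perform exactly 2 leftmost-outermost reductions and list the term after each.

  start: (λ.(λ.λ.0) ((λ.λ.0) 0 0)) (λ.λ.1 0)
  step 1: (λ.λ.0) ((λ.λ.0) (λ.λ.1 0) (λ.λ.1 0))
  step 2: λ.0

Answer: after 2 steps: λ.0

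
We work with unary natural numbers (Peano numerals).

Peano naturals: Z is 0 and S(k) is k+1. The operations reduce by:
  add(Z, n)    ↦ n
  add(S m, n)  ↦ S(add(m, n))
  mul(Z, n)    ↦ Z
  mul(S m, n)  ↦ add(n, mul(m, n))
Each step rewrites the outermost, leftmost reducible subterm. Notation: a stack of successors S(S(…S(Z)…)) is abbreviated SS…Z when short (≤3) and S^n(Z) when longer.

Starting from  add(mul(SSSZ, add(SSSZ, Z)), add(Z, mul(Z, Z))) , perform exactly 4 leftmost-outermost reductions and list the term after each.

  start: add(mul(SSSZ, add(SSSZ, Z)), add(Z, mul(Z, Z)))
  →1  add(add(add(SSSZ, Z), mul(SSZ, add(SSSZ, Z))), add(Z, mul(Z, Z)))
  →2  add(add(S(add(SSZ, Z)), mul(SSZ, add(SSSZ, Z))), add(Z, mul(Z, Z)))
  →3  add(S(add(add(SSZ, Z), mul(SSZ, add(SSSZ, Z)))), add(Z, mul(Z, Z)))
  →4  S(add(add(add(SSZ, Z), mul(SSZ, add(SSSZ, Z))), add(Z, mul(Z, Z))))

Answer: after 4 steps: S(add(add(add(SSZ, Z), mul(SSZ, add(SSSZ, Z))), add(Z, mul(Z, Z))))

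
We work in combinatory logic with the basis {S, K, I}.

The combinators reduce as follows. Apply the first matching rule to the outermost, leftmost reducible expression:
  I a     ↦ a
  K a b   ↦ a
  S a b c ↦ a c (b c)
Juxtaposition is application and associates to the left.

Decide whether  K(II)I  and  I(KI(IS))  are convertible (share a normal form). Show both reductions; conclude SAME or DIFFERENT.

Answer: SAME — A ⇓ I, B ⇓ I

Derivation:
Term A:
  start: K(II)I
  →1  II
  →2  I

Term B:
  start: I(KI(IS))
  →1  KI(IS)
  →2  I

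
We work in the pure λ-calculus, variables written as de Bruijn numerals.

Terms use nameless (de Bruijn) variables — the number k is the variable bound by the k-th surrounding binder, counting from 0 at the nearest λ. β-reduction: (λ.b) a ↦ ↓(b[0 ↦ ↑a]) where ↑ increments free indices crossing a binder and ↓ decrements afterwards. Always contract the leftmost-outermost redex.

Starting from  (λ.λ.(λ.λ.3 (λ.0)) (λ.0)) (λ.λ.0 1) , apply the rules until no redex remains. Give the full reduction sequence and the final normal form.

  start: (λ.λ.(λ.λ.3 (λ.0)) (λ.0)) (λ.λ.0 1)
  step 1: λ.(λ.λ.(λ.λ.0 1) (λ.0)) (λ.0)
  step 2: λ.λ.(λ.λ.0 1) (λ.0)
  step 3: λ.λ.λ.0 (λ.0)

Answer: normal form = λ.λ.λ.0 (λ.0)  (in 3 steps)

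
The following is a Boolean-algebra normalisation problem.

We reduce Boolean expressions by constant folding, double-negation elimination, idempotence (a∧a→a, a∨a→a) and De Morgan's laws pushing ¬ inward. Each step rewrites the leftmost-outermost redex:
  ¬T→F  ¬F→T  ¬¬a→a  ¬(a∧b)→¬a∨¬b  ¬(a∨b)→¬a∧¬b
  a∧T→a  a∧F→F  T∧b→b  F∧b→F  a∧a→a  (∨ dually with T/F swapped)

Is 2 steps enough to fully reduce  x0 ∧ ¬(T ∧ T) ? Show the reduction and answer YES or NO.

  start: x0 ∧ ¬(T ∧ T)
  →1  x0 ∧ (¬T ∨ ¬T)
  →2  x0 ∧ ¬T

Answer: NO — after 2 steps the term is x0 ∧ ¬T, not yet normal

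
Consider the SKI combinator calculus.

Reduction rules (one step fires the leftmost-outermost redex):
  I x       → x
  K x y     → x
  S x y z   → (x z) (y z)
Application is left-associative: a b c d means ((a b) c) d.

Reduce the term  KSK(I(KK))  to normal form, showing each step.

  start: KSK(I(KK))
  [1] S(I(KK))
  [2] S(KK)

Answer: normal form = S(KK)  (in 2 steps)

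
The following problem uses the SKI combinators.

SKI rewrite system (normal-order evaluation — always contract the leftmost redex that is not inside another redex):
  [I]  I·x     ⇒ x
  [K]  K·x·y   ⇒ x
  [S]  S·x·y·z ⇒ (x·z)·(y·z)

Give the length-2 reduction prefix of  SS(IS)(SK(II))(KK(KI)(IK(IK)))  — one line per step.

  start: SS(IS)(SK(II))(KK(KI)(IK(IK)))
  [1] S(SK(II))(IS(SK(II)))(KK(KI)(IK(IK)))
  [2] SK(II)(KK(KI)(IK(IK)))(IS(SK(II))(KK(KI)(IK(IK))))

Answer: after 2 steps: SK(II)(KK(KI)(IK(IK)))(IS(SK(II))(KK(KI)(IK(IK))))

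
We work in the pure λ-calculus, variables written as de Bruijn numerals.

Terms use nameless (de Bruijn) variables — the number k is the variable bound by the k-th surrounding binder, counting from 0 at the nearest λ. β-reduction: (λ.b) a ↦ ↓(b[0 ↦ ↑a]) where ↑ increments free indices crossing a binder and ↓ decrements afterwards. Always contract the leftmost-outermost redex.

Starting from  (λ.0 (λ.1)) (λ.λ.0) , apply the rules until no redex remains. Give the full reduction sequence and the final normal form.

  start: (λ.0 (λ.1)) (λ.λ.0)
  →1  (λ.λ.0) (λ.λ.λ.0)
  →2  λ.0

Answer: normal form = λ.0  (in 2 steps)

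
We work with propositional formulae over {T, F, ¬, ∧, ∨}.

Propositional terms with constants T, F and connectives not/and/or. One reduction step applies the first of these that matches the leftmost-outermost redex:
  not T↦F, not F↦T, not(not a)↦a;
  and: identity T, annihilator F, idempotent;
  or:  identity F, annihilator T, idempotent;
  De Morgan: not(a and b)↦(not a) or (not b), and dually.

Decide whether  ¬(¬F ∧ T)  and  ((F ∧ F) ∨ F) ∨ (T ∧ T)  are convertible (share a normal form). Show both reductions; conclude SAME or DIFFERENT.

Answer: DIFFERENT — A ⇓ F, B ⇓ T

Working:
Term A:
  start: ¬(¬F ∧ T)
  step 1: ¬¬F ∨ ¬T
  step 2: F ∨ ¬T
  step 3: ¬T
  step 4: F

Term B:
  start: ((F ∧ F) ∨ F) ∨ (T ∧ T)
  step 1: (F ∧ F) ∨ (T ∧ T)
  step 2: F ∨ (T ∧ T)
  step 3: T ∧ T
  step 4: T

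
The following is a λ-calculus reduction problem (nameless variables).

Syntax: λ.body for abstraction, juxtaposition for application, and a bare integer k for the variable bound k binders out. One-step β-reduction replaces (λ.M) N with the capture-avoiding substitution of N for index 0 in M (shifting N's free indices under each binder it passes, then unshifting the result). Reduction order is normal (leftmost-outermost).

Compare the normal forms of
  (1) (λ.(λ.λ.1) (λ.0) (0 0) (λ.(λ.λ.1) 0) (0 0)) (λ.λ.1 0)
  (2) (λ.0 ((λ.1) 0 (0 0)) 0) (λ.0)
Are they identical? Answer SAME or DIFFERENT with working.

Answer: DIFFERENT — A ⇓ λ.λ.λ.1 0, B ⇓ λ.0

Reduction:
Term A:
  start: (λ.(λ.λ.1) (λ.0) (0 0) (λ.(λ.λ.1) 0) (0 0)) (λ.λ.1 0)
  step 1: (λ.λ.1) (λ.0) ((λ.λ.1 0) (λ.λ.1 0)) (λ.(λ.λ.1) 0) ((λ.λ.1 0) (λ.λ.1 0))
  step 2: (λ.λ.0) ((λ.λ.1 0) (λ.λ.1 0)) (λ.(λ.λ.1) 0) ((λ.λ.1 0) (λ.λ.1 0))
  step 3: (λ.0) (λ.(λ.λ.1) 0) ((λ.λ.1 0) (λ.λ.1 0))
  step 4: (λ.(λ.λ.1) 0) ((λ.λ.1 0) (λ.λ.1 0))
  step 5: (λ.λ.1) ((λ.λ.1 0) (λ.λ.1 0))
  step 6: λ.(λ.λ.1 0) (λ.λ.1 0)
  step 7: λ.λ.(λ.λ.1 0) 0
  step 8: λ.λ.λ.1 0

Term B:
  start: (λ.0 ((λ.1) 0 (0 0)) 0) (λ.0)
  step 1: (λ.0) ((λ.λ.0) (λ.0) ((λ.0) (λ.0))) (λ.0)
  step 2: (λ.λ.0) (λ.0) ((λ.0) (λ.0)) (λ.0)
  step 3: (λ.0) ((λ.0) (λ.0)) (λ.0)
  step 4: (λ.0) (λ.0) (λ.0)
  step 5: (λ.0) (λ.0)
  step 6: λ.0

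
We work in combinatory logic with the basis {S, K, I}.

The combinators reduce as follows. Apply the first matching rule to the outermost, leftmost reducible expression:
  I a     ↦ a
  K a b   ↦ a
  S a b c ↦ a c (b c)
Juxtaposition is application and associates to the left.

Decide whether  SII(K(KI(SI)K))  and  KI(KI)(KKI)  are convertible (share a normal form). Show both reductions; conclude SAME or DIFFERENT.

Answer: SAME — A ⇓ K, B ⇓ K

Working:
Term A:
  start: SII(K(KI(SI)K))
  →1  I(K(KI(SI)K))(I(K(KI(SI)K)))
  →2  K(KI(SI)K)(I(K(KI(SI)K)))
  →3  KI(SI)K
  →4  IK
  →5  K

Term B:
  start: KI(KI)(KKI)
  →1  I(KKI)
  →2  KKI
  →3  K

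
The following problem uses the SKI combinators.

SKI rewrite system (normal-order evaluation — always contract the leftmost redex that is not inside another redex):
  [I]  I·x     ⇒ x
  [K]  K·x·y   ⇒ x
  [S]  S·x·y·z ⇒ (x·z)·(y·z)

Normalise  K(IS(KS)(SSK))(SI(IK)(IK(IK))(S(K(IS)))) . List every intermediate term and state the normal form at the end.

  start: K(IS(KS)(SSK))(SI(IK)(IK(IK))(S(K(IS))))
  step 1: IS(KS)(SSK)
  step 2: S(KS)(SSK)

Answer: normal form = S(KS)(SSK)  (in 2 steps)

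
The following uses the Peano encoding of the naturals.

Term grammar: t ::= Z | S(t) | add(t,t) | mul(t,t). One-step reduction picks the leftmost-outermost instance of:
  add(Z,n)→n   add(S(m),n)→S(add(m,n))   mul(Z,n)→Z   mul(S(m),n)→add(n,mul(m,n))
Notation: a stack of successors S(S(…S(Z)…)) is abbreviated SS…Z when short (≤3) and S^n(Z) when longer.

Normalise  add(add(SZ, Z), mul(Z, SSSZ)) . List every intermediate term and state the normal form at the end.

  start: add(add(SZ, Z), mul(Z, SSSZ))
  →1  add(S(add(Z, Z)), mul(Z, SSSZ))
  →2  S(add(add(Z, Z), mul(Z, SSSZ)))
  →3  S(add(Z, mul(Z, SSSZ)))
  →4  S(mul(Z, SSSZ))
  →5  SZ

Answer: normal form = SZ  (in 5 steps)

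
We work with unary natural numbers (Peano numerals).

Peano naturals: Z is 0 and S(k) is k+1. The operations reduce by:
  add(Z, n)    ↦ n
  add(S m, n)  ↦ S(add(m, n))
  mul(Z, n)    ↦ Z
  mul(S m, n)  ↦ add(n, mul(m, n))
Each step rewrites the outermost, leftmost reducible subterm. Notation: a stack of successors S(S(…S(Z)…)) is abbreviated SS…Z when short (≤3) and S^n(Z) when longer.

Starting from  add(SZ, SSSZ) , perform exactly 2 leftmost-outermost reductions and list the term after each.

  start: add(SZ, SSSZ)
  [1] S(add(Z, SSSZ))
  [2] S^4(Z)

Answer: after 2 steps: S^4(Z)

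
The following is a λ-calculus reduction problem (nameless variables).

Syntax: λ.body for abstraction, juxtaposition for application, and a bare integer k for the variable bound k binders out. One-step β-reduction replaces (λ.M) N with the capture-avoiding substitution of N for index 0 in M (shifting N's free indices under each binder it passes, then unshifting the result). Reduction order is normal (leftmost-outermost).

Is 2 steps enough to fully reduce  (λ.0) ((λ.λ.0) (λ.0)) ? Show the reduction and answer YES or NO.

  start: (λ.0) ((λ.λ.0) (λ.0))
  [1] (λ.λ.0) (λ.0)
  [2] λ.0

Answer: YES — reaches normal form λ.0 in 2 ≤ 2 steps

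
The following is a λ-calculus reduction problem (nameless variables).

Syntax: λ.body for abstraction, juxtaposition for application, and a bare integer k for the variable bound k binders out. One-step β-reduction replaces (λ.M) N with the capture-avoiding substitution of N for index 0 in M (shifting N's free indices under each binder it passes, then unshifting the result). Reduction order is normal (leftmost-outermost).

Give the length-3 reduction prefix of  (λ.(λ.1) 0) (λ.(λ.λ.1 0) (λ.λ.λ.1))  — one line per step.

  start: (λ.(λ.1) 0) (λ.(λ.λ.1 0) (λ.λ.λ.1))
  →1  (λ.λ.(λ.λ.1 0) (λ.λ.λ.1)) (λ.(λ.λ.1 0) (λ.λ.λ.1))
  →2  λ.(λ.λ.1 0) (λ.λ.λ.1)
  →3  λ.λ.(λ.λ.λ.1) 0

Answer: after 3 steps: λ.λ.(λ.λ.λ.1) 0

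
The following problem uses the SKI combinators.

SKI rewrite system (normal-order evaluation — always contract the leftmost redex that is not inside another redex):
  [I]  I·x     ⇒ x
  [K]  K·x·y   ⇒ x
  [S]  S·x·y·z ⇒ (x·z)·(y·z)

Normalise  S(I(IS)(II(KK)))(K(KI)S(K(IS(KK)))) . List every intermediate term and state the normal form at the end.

  start: S(I(IS)(II(KK)))(K(KI)S(K(IS(KK))))
  [1] S(IS(II(KK)))(K(KI)S(K(IS(KK))))
  [2] S(S(II(KK)))(K(KI)S(K(IS(KK))))
  [3] S(S(I(KK)))(K(KI)S(K(IS(KK))))
  [4] S(S(KK))(K(KI)S(K(IS(KK))))
  [5] S(S(KK))(KI(K(IS(KK))))
  [6] S(S(KK))I

Answer: normal form = S(S(KK))I  (in 6 steps)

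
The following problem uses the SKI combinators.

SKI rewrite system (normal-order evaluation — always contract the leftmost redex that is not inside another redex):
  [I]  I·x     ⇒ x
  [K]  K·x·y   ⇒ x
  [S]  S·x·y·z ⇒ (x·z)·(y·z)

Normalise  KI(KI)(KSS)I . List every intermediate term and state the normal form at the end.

  start: KI(KI)(KSS)I
  →1  I(KSS)I
  →2  KSSI
  →3  SI

Answer: normal form = SI  (in 3 steps)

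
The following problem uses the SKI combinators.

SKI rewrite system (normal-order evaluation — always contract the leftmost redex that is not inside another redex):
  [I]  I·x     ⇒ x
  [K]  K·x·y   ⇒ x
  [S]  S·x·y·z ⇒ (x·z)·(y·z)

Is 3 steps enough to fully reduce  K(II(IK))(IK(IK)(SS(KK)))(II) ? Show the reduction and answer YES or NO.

Answer: NO — after 3 steps the term is IK(II), not yet normal

Working:
  start: K(II(IK))(IK(IK)(SS(KK)))(II)
  step 1: II(IK)(II)
  step 2: I(IK)(II)
  step 3: IK(II)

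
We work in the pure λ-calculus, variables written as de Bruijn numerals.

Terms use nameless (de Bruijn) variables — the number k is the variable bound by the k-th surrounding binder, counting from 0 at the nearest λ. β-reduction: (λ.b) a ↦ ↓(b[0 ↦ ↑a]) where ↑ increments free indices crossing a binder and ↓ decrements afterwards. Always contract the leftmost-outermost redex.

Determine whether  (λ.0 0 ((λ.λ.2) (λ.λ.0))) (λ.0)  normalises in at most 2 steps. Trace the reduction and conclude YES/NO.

Answer: NO — after 2 steps the term is (λ.0) ((λ.λ.λ.0) (λ.λ.0)), not yet normal

Working:
  start: (λ.0 0 ((λ.λ.2) (λ.λ.0))) (λ.0)
  step 1: (λ.0) (λ.0) ((λ.λ.λ.0) (λ.λ.0))
  step 2: (λ.0) ((λ.λ.λ.0) (λ.λ.0))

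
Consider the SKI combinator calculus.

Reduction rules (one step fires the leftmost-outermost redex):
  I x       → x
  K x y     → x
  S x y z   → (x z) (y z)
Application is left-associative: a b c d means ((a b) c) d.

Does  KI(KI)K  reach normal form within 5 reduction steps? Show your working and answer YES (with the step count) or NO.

  start: KI(KI)K
  step 1: IK
  step 2: K

Answer: YES — reaches normal form K in 2 ≤ 5 steps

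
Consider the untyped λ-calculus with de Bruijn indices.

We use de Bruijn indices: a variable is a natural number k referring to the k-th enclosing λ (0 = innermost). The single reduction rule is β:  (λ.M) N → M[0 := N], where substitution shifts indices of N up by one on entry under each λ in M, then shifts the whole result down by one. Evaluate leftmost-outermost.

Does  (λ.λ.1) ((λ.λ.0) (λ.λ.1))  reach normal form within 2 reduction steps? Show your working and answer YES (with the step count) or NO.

  start: (λ.λ.1) ((λ.λ.0) (λ.λ.1))
  →1  λ.(λ.λ.0) (λ.λ.1)
  →2  λ.λ.0

Answer: YES — reaches normal form λ.λ.0 in 2 ≤ 2 steps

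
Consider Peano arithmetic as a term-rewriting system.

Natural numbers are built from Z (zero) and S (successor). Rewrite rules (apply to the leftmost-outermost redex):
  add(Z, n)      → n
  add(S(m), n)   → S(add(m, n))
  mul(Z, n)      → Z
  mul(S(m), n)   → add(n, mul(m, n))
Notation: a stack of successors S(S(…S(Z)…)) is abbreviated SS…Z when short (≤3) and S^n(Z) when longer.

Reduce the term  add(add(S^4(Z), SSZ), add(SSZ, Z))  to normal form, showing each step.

Answer: normal form = S^8(Z)  (in 15 steps)

Derivation:
  start: add(add(S^4(Z), SSZ), add(SSZ, Z))
  step 1: add(S(add(SSSZ, SSZ)), add(SSZ, Z))
  step 2: S(add(add(SSSZ, SSZ), add(SSZ, Z)))
  step 3: S(add(S(add(SSZ, SSZ)), add(SSZ, Z)))
  step 4: S(S(add(add(SSZ, SSZ), add(SSZ, Z))))
  step 5: S(S(add(S(add(SZ, SSZ)), add(SSZ, Z))))
  step 6: S(S(S(add(add(SZ, SSZ), add(SSZ, Z)))))
  step 7: S(S(S(add(S(add(Z, SSZ)), add(SSZ, Z)))))
  step 8: S(S(S(S(add(add(Z, SSZ), add(SSZ, Z))))))
  step 9: S(S(S(S(add(SSZ, add(SSZ, Z))))))
  step 10: S(S(S(S(S(add(SZ, add(SSZ, Z)))))))
  step 11: S(S(S(S(S(S(add(Z, add(SSZ, Z))))))))
  step 12: S(S(S(S(S(S(add(SSZ, Z)))))))
  step 13: S(S(S(S(S(S(S(add(SZ, Z))))))))
  step 14: S(S(S(S(S(S(S(S(add(Z, Z)))))))))
  step 15: S^8(Z)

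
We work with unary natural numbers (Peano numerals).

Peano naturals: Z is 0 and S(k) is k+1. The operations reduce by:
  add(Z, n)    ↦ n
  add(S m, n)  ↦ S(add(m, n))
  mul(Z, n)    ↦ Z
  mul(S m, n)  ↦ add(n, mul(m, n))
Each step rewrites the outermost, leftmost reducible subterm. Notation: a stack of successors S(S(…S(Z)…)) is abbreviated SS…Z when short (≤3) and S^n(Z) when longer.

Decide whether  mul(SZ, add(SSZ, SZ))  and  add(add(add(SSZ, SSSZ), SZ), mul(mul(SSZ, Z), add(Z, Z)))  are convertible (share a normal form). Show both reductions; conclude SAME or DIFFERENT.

Answer: DIFFERENT — A ⇓ SSSZ, B ⇓ S^6(Z)

Derivation:
Term A:
  start: mul(SZ, add(SSZ, SZ))
  [1] add(add(SSZ, SZ), mul(Z, add(SSZ, SZ)))
  [2] add(S(add(SZ, SZ)), mul(Z, add(SSZ, SZ)))
  [3] S(add(add(SZ, SZ), mul(Z, add(SSZ, SZ))))
  [4] S(add(S(add(Z, SZ)), mul(Z, add(SSZ, SZ))))
  [5] S(S(add(add(Z, SZ), mul(Z, add(SSZ, SZ)))))
  [6] S(S(add(SZ, mul(Z, add(SSZ, SZ)))))
  [7] S(S(S(add(Z, mul(Z, add(SSZ, SZ))))))
  [8] S(S(S(mul(Z, add(SSZ, SZ)))))
  [9] SSSZ

Term B:
  start: add(add(add(SSZ, SSSZ), SZ), mul(mul(SSZ, Z), add(Z, Z)))
  [1] add(add(S(add(SZ, SSSZ)), SZ), mul(mul(SSZ, Z), add(Z, Z)))
  [2] add(S(add(add(SZ, SSSZ), SZ)), mul(mul(SSZ, Z), add(Z, Z)))
  [3] S(add(add(add(SZ, SSSZ), SZ), mul(mul(SSZ, Z), add(Z, Z))))
  [4] S(add(add(S(add(Z, SSSZ)), SZ), mul(mul(SSZ, Z), add(Z, Z))))
  [5] S(add(S(add(add(Z, SSSZ), SZ)), mul(mul(SSZ, Z), add(Z, Z))))
  [6] S(S(add(add(add(Z, SSSZ), SZ), mul(mul(SSZ, Z), add(Z, Z)))))
  [7] S(S(add(add(SSSZ, SZ), mul(mul(SSZ, Z), add(Z, Z)))))
  [8] S(S(add(S(add(SSZ, SZ)), mul(mul(SSZ, Z), add(Z, Z)))))
  [9] S(S(S(add(add(SSZ, SZ), mul(mul(SSZ, Z), add(Z, Z))))))
  [10] S(S(S(add(S(add(SZ, SZ)), mul(mul(SSZ, Z), add(Z, Z))))))
  [11] S(S(S(S(add(add(SZ, SZ), mul(mul(SSZ, Z), add(Z, Z)))))))
  [12] S(S(S(S(add(S(add(Z, SZ)), mul(mul(SSZ, Z), add(Z, Z)))))))
  [13] S(S(S(S(S(add(add(Z, SZ), mul(mul(SSZ, Z), add(Z, Z))))))))
  [14] S(S(S(S(S(add(SZ, mul(mul(SSZ, Z), add(Z, Z))))))))
  [15] S(S(S(S(S(S(add(Z, mul(mul(SSZ, Z), add(Z, Z)))))))))
  [16] S(S(S(S(S(S(mul(mul(SSZ, Z), add(Z, Z))))))))
  [17] S(S(S(S(S(S(mul(add(Z, mul(SZ, Z)), add(Z, Z))))))))
  [18] S(S(S(S(S(S(mul(mul(SZ, Z), add(Z, Z))))))))
  [19] S(S(S(S(S(S(mul(add(Z, mul(Z, Z)), add(Z, Z))))))))
  [20] S(S(S(S(S(S(mul(mul(Z, Z), add(Z, Z))))))))
  [21] S(S(S(S(S(S(mul(Z, add(Z, Z))))))))
  [22] S^6(Z)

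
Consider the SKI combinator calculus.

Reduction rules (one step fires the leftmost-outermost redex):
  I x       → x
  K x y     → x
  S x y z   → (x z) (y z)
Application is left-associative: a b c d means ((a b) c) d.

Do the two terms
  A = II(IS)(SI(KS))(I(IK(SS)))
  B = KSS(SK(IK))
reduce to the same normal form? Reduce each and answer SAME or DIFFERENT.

Term A:
  start: II(IS)(SI(KS))(I(IK(SS)))
  →1  I(IS)(SI(KS))(I(IK(SS)))
  →2  IS(SI(KS))(I(IK(SS)))
  →3  S(SI(KS))(I(IK(SS)))
  →4  S(SI(KS))(IK(SS))
  →5  S(SI(KS))(K(SS))

Term B:
  start: KSS(SK(IK))
  →1  S(SK(IK))
  →2  S(SKK)

Answer: DIFFERENT — A ⇓ S(SI(KS))(K(SS)), B ⇓ S(SKK)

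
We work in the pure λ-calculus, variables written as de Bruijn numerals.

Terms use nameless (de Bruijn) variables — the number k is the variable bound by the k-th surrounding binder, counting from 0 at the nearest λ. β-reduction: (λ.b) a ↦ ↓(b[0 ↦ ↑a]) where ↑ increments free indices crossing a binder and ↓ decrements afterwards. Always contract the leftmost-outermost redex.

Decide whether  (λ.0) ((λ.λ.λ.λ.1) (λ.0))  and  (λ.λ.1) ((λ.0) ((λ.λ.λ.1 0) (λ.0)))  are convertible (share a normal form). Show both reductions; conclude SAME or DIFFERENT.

Term A:
  start: (λ.0) ((λ.λ.λ.λ.1) (λ.0))
  step 1: (λ.λ.λ.λ.1) (λ.0)
  step 2: λ.λ.λ.1

Term B:
  start: (λ.λ.1) ((λ.0) ((λ.λ.λ.1 0) (λ.0)))
  step 1: λ.(λ.0) ((λ.λ.λ.1 0) (λ.0))
  step 2: λ.(λ.λ.λ.1 0) (λ.0)
  step 3: λ.λ.λ.1 0

Answer: DIFFERENT — A ⇓ λ.λ.λ.1, B ⇓ λ.λ.λ.1 0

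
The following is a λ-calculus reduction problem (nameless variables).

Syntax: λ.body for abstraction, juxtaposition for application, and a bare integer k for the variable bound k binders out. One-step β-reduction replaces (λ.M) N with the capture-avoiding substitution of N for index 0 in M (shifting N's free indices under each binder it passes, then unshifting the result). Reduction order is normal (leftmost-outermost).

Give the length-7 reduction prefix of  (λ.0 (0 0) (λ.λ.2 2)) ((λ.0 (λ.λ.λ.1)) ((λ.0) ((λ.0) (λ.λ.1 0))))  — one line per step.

  start: (λ.0 (0 0) (λ.λ.2 2)) ((λ.0 (λ.λ.λ.1)) ((λ.0) ((λ.0) (λ.λ.1 0))))
  [1] (λ.0 (λ.λ.λ.1)) ((λ.0) ((λ.0) (λ.λ.1 0))) ((λ.0 (λ.λ.λ.1)) ((λ.0) ((λ.0) (λ.λ.1 0))) ((λ.0 (λ.λ.λ.1)) ((λ.0) ((λ.0) (λ.λ.1 0))))) (λ.λ.(λ.0 (λ.λ.λ.1)) ((λ.0) ((λ.0) (λ.λ.1 0))) ((λ.0 (λ.λ.λ.1)) ((λ.0) ((λ.0) (λ.λ.1 0)))))
  [2] (λ.0) ((λ.0) (λ.λ.1 0)) (λ.λ.λ.1) ((λ.0 (λ.λ.λ.1)) ((λ.0) ((λ.0) (λ.λ.1 0))) ((λ.0 (λ.λ.λ.1)) ((λ.0) ((λ.0) (λ.λ.1 0))))) (λ.λ.(λ.0 (λ.λ.λ.1)) ((λ.0) ((λ.0) (λ.λ.1 0))) ((λ.0 (λ.λ.λ.1)) ((λ.0) ((λ.0) (λ.λ.1 0)))))
  [3] (λ.0) (λ.λ.1 0) (λ.λ.λ.1) ((λ.0 (λ.λ.λ.1)) ((λ.0) ((λ.0) (λ.λ.1 0))) ((λ.0 (λ.λ.λ.1)) ((λ.0) ((λ.0) (λ.λ.1 0))))) (λ.λ.(λ.0 (λ.λ.λ.1)) ((λ.0) ((λ.0) (λ.λ.1 0))) ((λ.0 (λ.λ.λ.1)) ((λ.0) ((λ.0) (λ.λ.1 0)))))
  [4] (λ.λ.1 0) (λ.λ.λ.1) ((λ.0 (λ.λ.λ.1)) ((λ.0) ((λ.0) (λ.λ.1 0))) ((λ.0 (λ.λ.λ.1)) ((λ.0) ((λ.0) (λ.λ.1 0))))) (λ.λ.(λ.0 (λ.λ.λ.1)) ((λ.0) ((λ.0) (λ.λ.1 0))) ((λ.0 (λ.λ.λ.1)) ((λ.0) ((λ.0) (λ.λ.1 0)))))
  [5] (λ.(λ.λ.λ.1) 0) ((λ.0 (λ.λ.λ.1)) ((λ.0) ((λ.0) (λ.λ.1 0))) ((λ.0 (λ.λ.λ.1)) ((λ.0) ((λ.0) (λ.λ.1 0))))) (λ.λ.(λ.0 (λ.λ.λ.1)) ((λ.0) ((λ.0) (λ.λ.1 0))) ((λ.0 (λ.λ.λ.1)) ((λ.0) ((λ.0) (λ.λ.1 0)))))
  [6] (λ.λ.λ.1) ((λ.0 (λ.λ.λ.1)) ((λ.0) ((λ.0) (λ.λ.1 0))) ((λ.0 (λ.λ.λ.1)) ((λ.0) ((λ.0) (λ.λ.1 0))))) (λ.λ.(λ.0 (λ.λ.λ.1)) ((λ.0) ((λ.0) (λ.λ.1 0))) ((λ.0 (λ.λ.λ.1)) ((λ.0) ((λ.0) (λ.λ.1 0)))))
  [7] (λ.λ.1) (λ.λ.(λ.0 (λ.λ.λ.1)) ((λ.0) ((λ.0) (λ.λ.1 0))) ((λ.0 (λ.λ.λ.1)) ((λ.0) ((λ.0) (λ.λ.1 0)))))

Answer: after 7 steps: (λ.λ.1) (λ.λ.(λ.0 (λ.λ.λ.1)) ((λ.0) ((λ.0) (λ.λ.1 0))) ((λ.0 (λ.λ.λ.1)) ((λ.0) ((λ.0) (λ.λ.1 0)))))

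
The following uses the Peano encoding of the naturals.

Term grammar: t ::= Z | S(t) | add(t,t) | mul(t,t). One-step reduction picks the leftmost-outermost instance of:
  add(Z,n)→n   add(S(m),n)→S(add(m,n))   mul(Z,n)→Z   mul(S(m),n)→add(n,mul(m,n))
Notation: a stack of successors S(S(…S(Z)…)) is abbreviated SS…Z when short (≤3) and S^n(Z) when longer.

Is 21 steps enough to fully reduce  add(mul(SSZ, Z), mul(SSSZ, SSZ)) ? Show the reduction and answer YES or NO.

Answer: YES — reaches normal form S^6(Z) in 19 ≤ 21 steps

Reduction:
  start: add(mul(SSZ, Z), mul(SSSZ, SSZ))
  [1] add(add(Z, mul(SZ, Z)), mul(SSSZ, SSZ))
  [2] add(mul(SZ, Z), mul(SSSZ, SSZ))
  [3] add(add(Z, mul(Z, Z)), mul(SSSZ, SSZ))
  [4] add(mul(Z, Z), mul(SSSZ, SSZ))
  [5] add(Z, mul(SSSZ, SSZ))
  [6] mul(SSSZ, SSZ)
  [7] add(SSZ, mul(SSZ, SSZ))
  [8] S(add(SZ, mul(SSZ, SSZ)))
  [9] S(S(add(Z, mul(SSZ, SSZ))))
  [10] S(S(mul(SSZ, SSZ)))
  [11] S(S(add(SSZ, mul(SZ, SSZ))))
  [12] S(S(S(add(SZ, mul(SZ, SSZ)))))
  [13] S(S(S(S(add(Z, mul(SZ, SSZ))))))
  [14] S(S(S(S(mul(SZ, SSZ)))))
  [15] S(S(S(S(add(SSZ, mul(Z, SSZ))))))
  [16] S(S(S(S(S(add(SZ, mul(Z, SSZ)))))))
  [17] S(S(S(S(S(S(add(Z, mul(Z, SSZ))))))))
  [18] S(S(S(S(S(S(mul(Z, SSZ)))))))
  [19] S^6(Z)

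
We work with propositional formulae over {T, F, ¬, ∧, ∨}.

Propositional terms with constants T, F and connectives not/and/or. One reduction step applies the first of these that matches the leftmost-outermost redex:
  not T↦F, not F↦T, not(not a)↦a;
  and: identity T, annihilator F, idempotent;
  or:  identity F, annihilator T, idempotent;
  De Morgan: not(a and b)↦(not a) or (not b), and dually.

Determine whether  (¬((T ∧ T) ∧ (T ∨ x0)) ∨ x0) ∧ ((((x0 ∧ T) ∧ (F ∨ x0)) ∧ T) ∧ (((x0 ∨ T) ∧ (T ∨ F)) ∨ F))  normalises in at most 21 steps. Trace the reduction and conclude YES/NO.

  start: (¬((T ∧ T) ∧ (T ∨ x0)) ∨ x0) ∧ ((((x0 ∧ T) ∧ (F ∨ x0)) ∧ T) ∧ (((x0 ∨ T) ∧ (T ∨ F)) ∨ F))
  step 1: ((¬(T ∧ T) ∨ ¬(T ∨ x0)) ∨ x0) ∧ ((((x0 ∧ T) ∧ (F ∨ x0)) ∧ T) ∧ (((x0 ∨ T) ∧ (T ∨ F)) ∨ F))
  step 2: (((¬T ∨ ¬T) ∨ ¬(T ∨ x0)) ∨ x0) ∧ ((((x0 ∧ T) ∧ (F ∨ x0)) ∧ T) ∧ (((x0 ∨ T) ∧ (T ∨ F)) ∨ F))
  step 3: ((¬T ∨ ¬(T ∨ x0)) ∨ x0) ∧ ((((x0 ∧ T) ∧ (F ∨ x0)) ∧ T) ∧ (((x0 ∨ T) ∧ (T ∨ F)) ∨ F))
  step 4: ((F ∨ ¬(T ∨ x0)) ∨ x0) ∧ ((((x0 ∧ T) ∧ (F ∨ x0)) ∧ T) ∧ (((x0 ∨ T) ∧ (T ∨ F)) ∨ F))
  step 5: (¬(T ∨ x0) ∨ x0) ∧ ((((x0 ∧ T) ∧ (F ∨ x0)) ∧ T) ∧ (((x0 ∨ T) ∧ (T ∨ F)) ∨ F))
  step 6: ((¬T ∧ ¬x0) ∨ x0) ∧ ((((x0 ∧ T) ∧ (F ∨ x0)) ∧ T) ∧ (((x0 ∨ T) ∧ (T ∨ F)) ∨ F))
  step 7: ((F ∧ ¬x0) ∨ x0) ∧ ((((x0 ∧ T) ∧ (F ∨ x0)) ∧ T) ∧ (((x0 ∨ T) ∧ (T ∨ F)) ∨ F))
  step 8: (F ∨ x0) ∧ ((((x0 ∧ T) ∧ (F ∨ x0)) ∧ T) ∧ (((x0 ∨ T) ∧ (T ∨ F)) ∨ F))
  step 9: x0 ∧ ((((x0 ∧ T) ∧ (F ∨ x0)) ∧ T) ∧ (((x0 ∨ T) ∧ (T ∨ F)) ∨ F))
  step 10: x0 ∧ (((x0 ∧ T) ∧ (F ∨ x0)) ∧ (((x0 ∨ T) ∧ (T ∨ F)) ∨ F))
  step 11: x0 ∧ ((x0 ∧ (F ∨ x0)) ∧ (((x0 ∨ T) ∧ (T ∨ F)) ∨ F))
  step 12: x0 ∧ ((x0 ∧ x0) ∧ (((x0 ∨ T) ∧ (T ∨ F)) ∨ F))
  step 13: x0 ∧ (x0 ∧ (((x0 ∨ T) ∧ (T ∨ F)) ∨ F))
  step 14: x0 ∧ (x0 ∧ ((x0 ∨ T) ∧ (T ∨ F)))
  step 15: x0 ∧ (x0 ∧ (T ∧ (T ∨ F)))
  step 16: x0 ∧ (x0 ∧ (T ∨ F))
  step 17: x0 ∧ (x0 ∧ T)
  step 18: x0 ∧ x0
  step 19: x0

Answer: YES — reaches normal form x0 in 19 ≤ 21 steps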